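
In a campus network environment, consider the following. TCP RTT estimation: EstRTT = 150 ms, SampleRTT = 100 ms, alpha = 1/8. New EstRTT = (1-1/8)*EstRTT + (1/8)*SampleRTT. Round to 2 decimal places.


Given: EstRTT = 150 ms, SampleRTT = 100 ms, alpha = 1/8
New EstRTT = (1 - alpha) * EstRTT + alpha * SampleRTT
(7/8) * 150 = 131.25
(1/8) * 100 = 12.5
New EstRTT = 131.25 + 12.5 = 143.75 ms -> 143.75 ms (2 dp)

143.75


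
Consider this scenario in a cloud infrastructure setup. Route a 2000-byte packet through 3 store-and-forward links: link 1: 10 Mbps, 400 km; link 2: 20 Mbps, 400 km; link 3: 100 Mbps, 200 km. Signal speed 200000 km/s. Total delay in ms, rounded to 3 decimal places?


Packet = 2000 bytes = 16000 bits. Store-and-forward: sum (t_trans + t_prop) per link.
Link 1: t_trans = 16000/(10*10^6) s = 1.6000 ms; t_prop = 400/200000 s = 2.0000 ms; subtotal = 3.6000 ms
Link 2: t_trans = 16000/(20*10^6) s = 0.8000 ms; t_prop = 400/200000 s = 2.0000 ms; subtotal = 2.8000 ms
Link 3: t_trans = 16000/(100*10^6) s = 0.1600 ms; t_prop = 200/200000 s = 1.0000 ms; subtotal = 1.1600 ms
End-to-end = 3.6000 + 2.8000 + 1.1600 = 7.5600 ms -> 7.560 ms (3 dp)

7.560


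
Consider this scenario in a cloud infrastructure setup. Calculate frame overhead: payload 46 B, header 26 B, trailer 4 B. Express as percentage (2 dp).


Given: payload = 46 B, header = 26 B, trailer = 4 B
Overhead bytes = header + trailer = 26 + 4 = 30
Total frame = payload + overhead = 46 + 30 = 76
Overhead % = 30 / 76 * 100 = 39.4737% -> 39.47% (2 dp)

39.47


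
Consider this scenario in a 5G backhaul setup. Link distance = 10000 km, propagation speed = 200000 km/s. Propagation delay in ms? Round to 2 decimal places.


Given: distance = 10000 km, speed = 200000 km/s
Delay = distance / speed = 10000 / 200000 seconds
Delay in ms = 10000 * 1000 / 200000
Delay = 50.0000 ms
Rounded to 2 dp = 50.00 ms

50.00


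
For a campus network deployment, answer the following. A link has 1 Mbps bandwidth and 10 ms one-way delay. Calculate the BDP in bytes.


Given: bandwidth = 1 Mbps, delay = 10 ms
BDP in bits = 1 * 10^6 * 10 / 1000
BDP in bits = 10000
BDP in bytes = 10000 / 8 = 1250

1250


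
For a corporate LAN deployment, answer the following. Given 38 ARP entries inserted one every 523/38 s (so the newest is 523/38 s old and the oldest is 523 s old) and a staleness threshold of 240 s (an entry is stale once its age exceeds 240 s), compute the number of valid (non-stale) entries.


Ages are k * 523/38 s for k = 1..38 (spacing = 13.7632 s).
Entry k is valid iff k * 523/38 <= 240 iff k <= 38 * 240 / 523 = 17.4379
n_valid = floor(17.4379) = 17
(n_stale = 38 - 17 = 21)

17


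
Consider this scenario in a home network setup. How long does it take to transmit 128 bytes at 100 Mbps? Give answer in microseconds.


Given: packet = 128 bytes, bandwidth = 100 Mbps
Packet in bits = 128 * 8 = 1024 bits
Bandwidth = 100 * 10^6 = 100000000 bps
Time = 1024 / 100000000 seconds
Time in us = 1024 * 10^6 / 100000000 = 10.24

10.24


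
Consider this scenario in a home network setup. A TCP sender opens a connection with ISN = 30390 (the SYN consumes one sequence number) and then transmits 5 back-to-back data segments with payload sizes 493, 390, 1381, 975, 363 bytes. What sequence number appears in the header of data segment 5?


The SYN occupies sequence number ISN = 30390, so the first data byte is ISN + 1 = 30391.
SEQ of data segment i = (ISN + 1) + sum of payload sizes of segments 1..i-1.
Segment 1: SEQ = 30391, payload = 493 bytes
Segment 2: SEQ = 30884, payload = 390 bytes
Segment 3: SEQ = 31274, payload = 1381 bytes
Segment 4: SEQ = 32655, payload = 975 bytes
Segment 5: SEQ = 33630, payload = 363 bytes
SEQ of segment 5 = 30391 + 493 + 390 + 1381 + 975 = 33630

33630


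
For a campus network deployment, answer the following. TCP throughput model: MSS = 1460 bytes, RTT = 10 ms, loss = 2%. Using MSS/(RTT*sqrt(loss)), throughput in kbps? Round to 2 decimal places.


Given: MSS = 1460 bytes, RTT = 10 ms, loss = 2%
RTT in seconds = 10 / 1000 = 0.01
Loss rate = 2% = 0.02
sqrt(loss) = sqrt(0.02) = 0.141421356237
Throughput (bytes/s) = 1460 / (0.01 * 0.141421356237) = 1032375.9005
Throughput (kbps) = 1032375.9005 * 8 / 1000 = 8259.007204 -> 8259.01 kbps (2 dp)

8259.01


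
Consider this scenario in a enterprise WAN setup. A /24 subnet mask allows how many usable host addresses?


Given: subnet mask /24
Host bits = 32 - 24 = 8
Total addresses = 2^8 = 256
Usable hosts = 256 - 2 (network + broadcast) = 254

254


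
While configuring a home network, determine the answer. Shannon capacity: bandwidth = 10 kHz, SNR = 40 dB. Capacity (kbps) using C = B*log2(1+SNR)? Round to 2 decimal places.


Given: B = 10 kHz, SNR = 40 dB
SNR linear = 10^(40/10) = 10000
1 + SNR = 10001
log2(10001) = 13.2878566418
C = 10 * 1000 * 13.2878566418 = 132878.5664 bps
C = 132.878566 kbps -> 132.88 kbps (2 dp)

132.88


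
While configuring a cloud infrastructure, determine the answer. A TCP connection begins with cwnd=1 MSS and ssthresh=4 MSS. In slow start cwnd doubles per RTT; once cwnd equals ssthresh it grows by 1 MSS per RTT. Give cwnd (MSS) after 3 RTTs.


RTT 0: cwnd = 1 MSS (initial)
RTT 1: cwnd = 2 MSS (slow start, doubled)
RTT 2: cwnd = 4 MSS (slow start, doubled)
RTT 3: cwnd = 5 MSS (congestion avoidance, +1)

5


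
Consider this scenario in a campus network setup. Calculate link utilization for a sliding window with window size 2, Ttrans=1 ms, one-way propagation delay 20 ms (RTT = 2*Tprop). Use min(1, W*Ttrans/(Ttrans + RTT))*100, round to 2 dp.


Given: W = 2, Ttrans = 1 ms, RTT = 40 ms (= 2 * Tprop, Tprop = 20 ms)
Cycle time = Ttrans + RTT = 1 + 40 = 41 ms (first packet sent until its ACK returns)
W * Ttrans = 2 * 1 = 2 ms of sending per cycle
W * Ttrans / (Ttrans + RTT) = 2 / 41 = 0.048780
U = min(1, 0.048780) = 0.048780
U% = 4.88%

4.88


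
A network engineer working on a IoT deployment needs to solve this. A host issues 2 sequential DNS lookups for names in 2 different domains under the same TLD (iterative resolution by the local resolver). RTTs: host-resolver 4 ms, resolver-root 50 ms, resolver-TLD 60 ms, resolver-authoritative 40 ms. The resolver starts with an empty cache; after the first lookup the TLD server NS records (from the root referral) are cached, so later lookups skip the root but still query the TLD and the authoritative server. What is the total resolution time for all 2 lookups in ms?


Lookup 1 (cold cache): local + root + TLD + auth = 4 + 50 + 60 + 40 = 154 ms
Lookups 2..2 (TLD NS cached -> skip root; new domain -> still ask TLD and auth): local + TLD + auth = 4 + 60 + 40 = 104 ms each
Remaining 1 lookups: 1 * 104 = 104 ms
Total = 154 + 104 = 258 ms

258


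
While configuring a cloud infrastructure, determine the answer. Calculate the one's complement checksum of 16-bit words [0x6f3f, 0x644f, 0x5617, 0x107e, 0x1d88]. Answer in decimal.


Given words: [0x6f3f, 0x644f, 0x5617, 0x107e, 0x1d88]
Step 1: Sum all words
Raw sum = 28479 + 25679 + 22039 + 4222 + 7560 = 87979
Step 2: Fold carry: (22443 + 1) = 22444
One's complement = ~22444 & 0xFFFF = 43091

43091


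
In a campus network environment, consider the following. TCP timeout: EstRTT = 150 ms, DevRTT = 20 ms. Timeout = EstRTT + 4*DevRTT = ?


Given: EstRTT = 150 ms, DevRTT = 20 ms
Timeout = EstRTT + 4 * DevRTT
4 * DevRTT = 4 * 20 = 80
Timeout = 150 + 80 = 230 ms

230


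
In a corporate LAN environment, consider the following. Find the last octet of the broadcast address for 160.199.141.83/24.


Given: IP = 160.199.141.83, prefix = /24
Host bits = 32 - 24 = 8
Network last octet = 83 AND mask = 0
Host part size = 2^8 - 1 = 255
Broadcast last octet = 0 OR 255 = 255

255


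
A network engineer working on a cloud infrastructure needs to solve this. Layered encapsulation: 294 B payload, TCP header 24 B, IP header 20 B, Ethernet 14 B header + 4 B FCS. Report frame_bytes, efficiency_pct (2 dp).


TCP segment = 294 + 24 = 318 B
IP packet = 318 + 20 = 338 B
Ethernet frame = 338 + 14 + 4 = 356 B
Efficiency = app / frame = 294 / 356 = 0.825843 = 82.5843% -> 82.58% (2 dp)

356, 82.58


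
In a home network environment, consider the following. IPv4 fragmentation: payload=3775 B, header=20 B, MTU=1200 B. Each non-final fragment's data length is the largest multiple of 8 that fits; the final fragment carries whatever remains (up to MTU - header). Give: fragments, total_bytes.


Max data per non-final fragment = floor((MTU - header)/8)*8 = floor((1200 - 20)/8)*8 = floor(1180/8)*8 = 1176 B
Final fragment needs no 8-byte alignment: it can carry up to MTU - header = 1180 B
Non-final fragments needed = ceil((payload - 1180) / 1176) = ceil(2595/1176) = ceil(2.2066) = 3
Number of fragments = 3 + 1 = 4
Fragment sizes (data): 3 * 1176 B + 247 B (last, 247 <= 1180 OK)
Total bytes sent = payload + n_frags * header = 3775 + 4*20 = 3775 + 80 = 3855 B

4, 3855


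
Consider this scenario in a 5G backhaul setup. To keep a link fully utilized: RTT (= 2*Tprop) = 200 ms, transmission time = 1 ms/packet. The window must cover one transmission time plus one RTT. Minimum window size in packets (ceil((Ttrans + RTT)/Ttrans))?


Given: Ttrans = 1 ms, RTT = 200 ms (= 2 * Tprop, Tprop = 100 ms)
Time until first ACK returns = Ttrans + RTT = 1 + 200 = 201 ms
Need W * Ttrans >= Ttrans + RTT  ->  W >= (Ttrans + RTT) / Ttrans
(Ttrans + RTT) / Ttrans = 201 / 1 = 201
W_min = ceil(201) = 201

201


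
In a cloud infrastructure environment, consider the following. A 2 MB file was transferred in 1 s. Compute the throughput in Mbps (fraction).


Given: file = 2 MB, time = 1 s
File in Mb = 2 * 8 = 16 Mb
Throughput = 16 / 1 Mbps
Throughput = 16 Mbps

16


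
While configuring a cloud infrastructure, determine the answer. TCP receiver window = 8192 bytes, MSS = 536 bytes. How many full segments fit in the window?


Given: RWND = 8192 bytes, MSS = 536 bytes
Full segments = floor(RWND / MSS)
Full segments = floor(8192 / 536)
Full segments = floor(15.2836) = 15

15


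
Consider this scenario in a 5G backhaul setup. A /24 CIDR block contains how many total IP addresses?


Given: CIDR prefix /24
Host bits = 32 - 24 = 8
Total addresses = 2^8 = 256

256


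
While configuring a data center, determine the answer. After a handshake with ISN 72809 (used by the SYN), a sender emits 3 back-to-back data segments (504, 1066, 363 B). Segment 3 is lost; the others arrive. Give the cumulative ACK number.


SYN uses sequence number 72809; first data byte = ISN + 1 = 72810.
Segment 1: SEQ = 72810, len = 504 B, covers [72810, 73313]
Segment 2: SEQ = 73314, len = 1066 B, covers [73314, 74379]
Segment 3: SEQ = 74380, len = 363 B, covers [74380, 74742] [LOST]
In-order data received: bytes [72810, 74379] (segments 1..2).
Segment 3 missing -> gap begins at byte 74380.
Cumulative ACK = next expected in-order byte = 72810 + 504 + 1066 = 74380

74380


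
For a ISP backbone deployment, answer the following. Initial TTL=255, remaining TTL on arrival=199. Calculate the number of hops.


Given: initial TTL = 255, received TTL = 199
Hops = initial TTL - received TTL
Hops = 255 - 199 = 56

56


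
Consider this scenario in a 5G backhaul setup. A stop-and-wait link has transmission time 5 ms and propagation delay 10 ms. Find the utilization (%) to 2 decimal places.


Given: Ttrans = 5 ms, Tprop = 10 ms
RTT = 2 * Tprop = 2 * 10 = 20 ms
U = Ttrans / (Ttrans + RTT)
U = 5 / (5 + 20)
U = 5 / 25 = 0.2
U% = 20.00%

20.00


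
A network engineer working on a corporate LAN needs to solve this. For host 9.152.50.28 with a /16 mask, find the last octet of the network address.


Given: IP = 9.152.50.28, prefix = /16
Subnet mask = 255.255.0.0
Last octet of IP: 28
Last octet of mask: 0
Network last octet = 28 AND 0 = 0

0


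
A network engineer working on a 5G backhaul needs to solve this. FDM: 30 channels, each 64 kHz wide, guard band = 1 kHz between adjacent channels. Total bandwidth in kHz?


Given: 30 channels, 64 kHz each, guard = 1 kHz
Channel bandwidth = 30 * 64 = 1920 kHz
Guard bands = 29 gaps * 1 kHz = 29 kHz
Total = 1920 + 29 = 1949 kHz

1949


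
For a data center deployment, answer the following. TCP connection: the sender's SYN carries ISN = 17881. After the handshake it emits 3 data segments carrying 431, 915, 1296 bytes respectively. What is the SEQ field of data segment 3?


The SYN occupies sequence number ISN = 17881, so the first data byte is ISN + 1 = 17882.
SEQ of data segment i = (ISN + 1) + sum of payload sizes of segments 1..i-1.
Segment 1: SEQ = 17882, payload = 431 bytes
Segment 2: SEQ = 18313, payload = 915 bytes
Segment 3: SEQ = 19228, payload = 1296 bytes
SEQ of segment 3 = 17882 + 431 + 915 = 19228

19228


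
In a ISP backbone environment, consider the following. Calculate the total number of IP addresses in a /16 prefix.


Given: CIDR prefix /16
Host bits = 32 - 16 = 16
Total addresses = 2^16 = 65536

65536


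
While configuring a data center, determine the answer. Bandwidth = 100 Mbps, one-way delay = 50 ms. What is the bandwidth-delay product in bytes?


Given: bandwidth = 100 Mbps, delay = 50 ms
BDP in bits = 100 * 10^6 * 50 / 1000
BDP in bits = 5000000
BDP in bytes = 5000000 / 8 = 625000

625000


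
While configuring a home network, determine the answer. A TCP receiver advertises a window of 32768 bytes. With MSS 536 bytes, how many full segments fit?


Given: RWND = 32768 bytes, MSS = 536 bytes
Full segments = floor(RWND / MSS)
Full segments = floor(32768 / 536)
Full segments = floor(61.1343) = 61

61


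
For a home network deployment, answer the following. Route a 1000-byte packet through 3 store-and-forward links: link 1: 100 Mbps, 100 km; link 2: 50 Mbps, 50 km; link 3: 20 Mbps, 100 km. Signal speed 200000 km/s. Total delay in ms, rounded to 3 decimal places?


Packet = 1000 bytes = 8000 bits. Store-and-forward: sum (t_trans + t_prop) per link.
Link 1: t_trans = 8000/(100*10^6) s = 0.0800 ms; t_prop = 100/200000 s = 0.5000 ms; subtotal = 0.5800 ms
Link 2: t_trans = 8000/(50*10^6) s = 0.1600 ms; t_prop = 50/200000 s = 0.2500 ms; subtotal = 0.4100 ms
Link 3: t_trans = 8000/(20*10^6) s = 0.4000 ms; t_prop = 100/200000 s = 0.5000 ms; subtotal = 0.9000 ms
End-to-end = 0.5800 + 0.4100 + 0.9000 = 1.8900 ms -> 1.890 ms (3 dp)

1.890


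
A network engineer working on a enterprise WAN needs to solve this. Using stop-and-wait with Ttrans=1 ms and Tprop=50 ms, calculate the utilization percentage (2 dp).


Given: Ttrans = 1 ms, Tprop = 50 ms
RTT = 2 * Tprop = 2 * 50 = 100 ms
U = Ttrans / (Ttrans + RTT)
U = 1 / (1 + 100)
U = 1 / 101 = 0.009901
U% = 0.99%

0.99


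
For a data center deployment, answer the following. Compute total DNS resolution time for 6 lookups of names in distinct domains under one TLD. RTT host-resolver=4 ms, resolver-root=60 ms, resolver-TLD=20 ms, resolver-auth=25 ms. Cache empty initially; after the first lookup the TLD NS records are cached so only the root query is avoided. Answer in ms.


Lookup 1 (cold cache): local + root + TLD + auth = 4 + 60 + 20 + 25 = 109 ms
Lookups 2..6 (TLD NS cached -> skip root; new domain -> still ask TLD and auth): local + TLD + auth = 4 + 20 + 25 = 49 ms each
Remaining 5 lookups: 5 * 49 = 245 ms
Total = 109 + 245 = 354 ms

354


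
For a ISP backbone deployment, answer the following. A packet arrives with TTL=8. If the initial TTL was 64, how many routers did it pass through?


Given: initial TTL = 64, received TTL = 8
Hops = initial TTL - received TTL
Hops = 64 - 8 = 56

56


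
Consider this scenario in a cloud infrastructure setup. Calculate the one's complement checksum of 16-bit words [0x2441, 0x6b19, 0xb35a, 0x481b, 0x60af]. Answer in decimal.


Given words: [0x2441, 0x6b19, 0xb35a, 0x481b, 0x60af]
Step 1: Sum all words
Raw sum = 9281 + 27417 + 45914 + 18459 + 24751 = 125822
Step 2: Fold carry: (60286 + 1) = 60287
One's complement = ~60287 & 0xFFFF = 5248

5248


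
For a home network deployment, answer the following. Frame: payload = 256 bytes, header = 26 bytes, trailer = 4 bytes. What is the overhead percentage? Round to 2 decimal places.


Given: payload = 256 B, header = 26 B, trailer = 4 B
Overhead bytes = header + trailer = 26 + 4 = 30
Total frame = payload + overhead = 256 + 30 = 286
Overhead % = 30 / 286 * 100 = 10.4895% -> 10.49% (2 dp)

10.49


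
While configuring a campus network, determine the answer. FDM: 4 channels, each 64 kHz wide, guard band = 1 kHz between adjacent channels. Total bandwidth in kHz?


Given: 4 channels, 64 kHz each, guard = 1 kHz
Channel bandwidth = 4 * 64 = 256 kHz
Guard bands = 3 gaps * 1 kHz = 3 kHz
Total = 256 + 3 = 259 kHz

259


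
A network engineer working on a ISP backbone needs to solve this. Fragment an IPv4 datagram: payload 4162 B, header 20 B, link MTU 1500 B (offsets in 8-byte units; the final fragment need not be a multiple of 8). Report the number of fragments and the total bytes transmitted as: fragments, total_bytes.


Max data per non-final fragment = floor((MTU - header)/8)*8 = floor((1500 - 20)/8)*8 = floor(1480/8)*8 = 1480 B
Final fragment needs no 8-byte alignment: it can carry up to MTU - header = 1480 B
Non-final fragments needed = ceil((payload - 1480) / 1480) = ceil(2682/1480) = ceil(1.8122) = 2
Number of fragments = 2 + 1 = 3
Fragment sizes (data): 2 * 1480 B + 1202 B (last, 1202 <= 1480 OK)
Total bytes sent = payload + n_frags * header = 4162 + 3*20 = 4162 + 60 = 4222 B

3, 4222


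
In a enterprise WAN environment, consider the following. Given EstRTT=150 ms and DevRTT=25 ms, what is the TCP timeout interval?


Given: EstRTT = 150 ms, DevRTT = 25 ms
Timeout = EstRTT + 4 * DevRTT
4 * DevRTT = 4 * 25 = 100
Timeout = 150 + 100 = 250 ms

250


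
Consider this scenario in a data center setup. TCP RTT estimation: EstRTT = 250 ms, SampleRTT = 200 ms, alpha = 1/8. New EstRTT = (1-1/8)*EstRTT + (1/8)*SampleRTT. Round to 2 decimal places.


Given: EstRTT = 250 ms, SampleRTT = 200 ms, alpha = 1/8
New EstRTT = (1 - alpha) * EstRTT + alpha * SampleRTT
(7/8) * 250 = 218.75
(1/8) * 200 = 25
New EstRTT = 218.75 + 25 = 243.75 ms -> 243.75 ms (2 dp)

243.75


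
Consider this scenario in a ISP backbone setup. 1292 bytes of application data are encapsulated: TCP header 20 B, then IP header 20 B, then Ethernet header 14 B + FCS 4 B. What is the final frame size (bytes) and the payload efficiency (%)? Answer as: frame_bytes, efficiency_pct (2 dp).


TCP segment = 1292 + 20 = 1312 B
IP packet = 1312 + 20 = 1332 B
Ethernet frame = 1332 + 14 + 4 = 1350 B
Efficiency = app / frame = 1292 / 1350 = 0.957037 = 95.7037% -> 95.70% (2 dp)

1350, 95.70


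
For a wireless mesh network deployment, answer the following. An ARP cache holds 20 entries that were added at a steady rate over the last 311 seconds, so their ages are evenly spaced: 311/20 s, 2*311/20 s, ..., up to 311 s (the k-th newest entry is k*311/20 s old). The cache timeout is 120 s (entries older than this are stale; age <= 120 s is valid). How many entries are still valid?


Ages are k * 311/20 s for k = 1..20 (spacing = 15.5500 s).
Entry k is valid iff k * 311/20 <= 120 iff k <= 20 * 120 / 311 = 7.7170
n_valid = floor(7.7170) = 7
(n_stale = 20 - 7 = 13)

7


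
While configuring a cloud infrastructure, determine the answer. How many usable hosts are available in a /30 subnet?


Given: subnet mask /30
Host bits = 32 - 30 = 2
Total addresses = 2^2 = 4
Usable hosts = 4 - 2 (network + broadcast) = 2

2


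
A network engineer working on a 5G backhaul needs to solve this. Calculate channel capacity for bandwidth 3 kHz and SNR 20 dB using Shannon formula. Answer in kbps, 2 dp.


Given: B = 3 kHz, SNR = 20 dB
SNR linear = 10^(20/10) = 100
1 + SNR = 101
log2(101) = 6.6582114828
C = 3 * 1000 * 6.6582114828 = 19974.6344 bps
C = 19.974634 kbps -> 19.97 kbps (2 dp)

19.97


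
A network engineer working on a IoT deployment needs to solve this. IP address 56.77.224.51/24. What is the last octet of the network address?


Given: IP = 56.77.224.51, prefix = /24
Subnet mask = 255.255.255.0
Last octet of IP: 51
Last octet of mask: 0
Network last octet = 51 AND 0 = 0

0


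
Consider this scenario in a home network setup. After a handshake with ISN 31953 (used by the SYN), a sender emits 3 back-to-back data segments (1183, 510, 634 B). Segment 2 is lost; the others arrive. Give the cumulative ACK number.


SYN uses sequence number 31953; first data byte = ISN + 1 = 31954.
Segment 1: SEQ = 31954, len = 1183 B, covers [31954, 33136]
Segment 2: SEQ = 33137, len = 510 B, covers [33137, 33646] [LOST]
Segment 3: SEQ = 33647, len = 634 B, covers [33647, 34280]
In-order data received: bytes [31954, 33136] (segments 1..1).
Segment 2 missing -> gap begins at byte 33137; later segments buffered out of order.
Cumulative ACK = next expected in-order byte = 31954 + 1183 = 33137

33137


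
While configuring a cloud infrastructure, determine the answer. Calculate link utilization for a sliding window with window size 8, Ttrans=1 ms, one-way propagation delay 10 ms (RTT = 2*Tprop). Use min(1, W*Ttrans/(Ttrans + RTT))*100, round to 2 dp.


Given: W = 8, Ttrans = 1 ms, RTT = 20 ms (= 2 * Tprop, Tprop = 10 ms)
Cycle time = Ttrans + RTT = 1 + 20 = 21 ms (first packet sent until its ACK returns)
W * Ttrans = 8 * 1 = 8 ms of sending per cycle
W * Ttrans / (Ttrans + RTT) = 8 / 21 = 0.380952
U = min(1, 0.380952) = 0.380952
U% = 38.10%

38.10


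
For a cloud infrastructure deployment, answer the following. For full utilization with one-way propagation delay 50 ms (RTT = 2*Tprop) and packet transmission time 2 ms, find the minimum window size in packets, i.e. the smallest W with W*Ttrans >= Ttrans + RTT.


Given: Ttrans = 2 ms, RTT = 100 ms (= 2 * Tprop, Tprop = 50 ms)
Time until first ACK returns = Ttrans + RTT = 2 + 100 = 102 ms
Need W * Ttrans >= Ttrans + RTT  ->  W >= (Ttrans + RTT) / Ttrans
(Ttrans + RTT) / Ttrans = 102 / 2 = 51
W_min = ceil(51) = 51

51


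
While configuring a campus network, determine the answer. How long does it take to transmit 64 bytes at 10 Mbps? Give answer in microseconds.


Given: packet = 64 bytes, bandwidth = 10 Mbps
Packet in bits = 64 * 8 = 512 bits
Bandwidth = 10 * 10^6 = 10000000 bps
Time = 512 / 10000000 seconds
Time in us = 512 * 10^6 / 10000000 = 51.2

51.2


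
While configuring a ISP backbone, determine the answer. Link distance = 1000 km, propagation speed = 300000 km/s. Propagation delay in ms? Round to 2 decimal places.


Given: distance = 1000 km, speed = 300000 km/s
Delay = distance / speed = 1000 / 300000 seconds
Delay in ms = 1000 * 1000 / 300000
Delay = 3.3333 ms
Rounded to 2 dp = 3.33 ms

3.33


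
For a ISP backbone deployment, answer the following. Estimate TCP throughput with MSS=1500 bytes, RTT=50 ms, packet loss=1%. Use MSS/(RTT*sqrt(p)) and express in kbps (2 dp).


Given: MSS = 1500 bytes, RTT = 50 ms, loss = 1%
RTT in seconds = 50 / 1000 = 0.05
Loss rate = 1% = 0.01
sqrt(loss) = sqrt(0.01) = 0.1
Throughput (bytes/s) = 1500 / (0.05 * 0.1) = 300000.0000
Throughput (kbps) = 300000.0000 * 8 / 1000 = 2400.000000 -> 2400.00 kbps (2 dp)

2400.00


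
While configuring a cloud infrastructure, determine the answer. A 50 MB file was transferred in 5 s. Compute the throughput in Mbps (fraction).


Given: file = 50 MB, time = 5 s
File in Mb = 50 * 8 = 400 Mb
Throughput = 400 / 5 Mbps
Throughput = 80 Mbps

80


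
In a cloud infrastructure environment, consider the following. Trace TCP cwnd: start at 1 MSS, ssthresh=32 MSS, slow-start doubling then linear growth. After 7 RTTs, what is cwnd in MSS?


RTT 0: cwnd = 1 MSS (initial)
RTT 1: cwnd = 2 MSS (slow start, doubled)
RTT 2: cwnd = 4 MSS (slow start, doubled)
RTT 3: cwnd = 8 MSS (slow start, doubled)
RTT 4: cwnd = 16 MSS (slow start, doubled)
RTT 5: cwnd = 32 MSS (slow start, doubled)
RTT 6: cwnd = 33 MSS (congestion avoidance, +1)
RTT 7: cwnd = 34 MSS (congestion avoidance, +1)

34


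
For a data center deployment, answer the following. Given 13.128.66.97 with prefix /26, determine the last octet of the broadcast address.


Given: IP = 13.128.66.97, prefix = /26
Host bits = 32 - 26 = 6
Network last octet = 97 AND mask = 64
Host part size = 2^6 - 1 = 63
Broadcast last octet = 64 OR 63 = 127

127


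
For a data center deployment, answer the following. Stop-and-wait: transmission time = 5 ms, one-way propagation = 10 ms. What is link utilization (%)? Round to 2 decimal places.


Given: Ttrans = 5 ms, Tprop = 10 ms
RTT = 2 * Tprop = 2 * 10 = 20 ms
U = Ttrans / (Ttrans + RTT)
U = 5 / (5 + 20)
U = 5 / 25 = 0.2
U% = 20.00%

20.00


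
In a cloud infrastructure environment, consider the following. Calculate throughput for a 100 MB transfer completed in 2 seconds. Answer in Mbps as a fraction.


Given: file = 100 MB, time = 2 s
File in Mb = 100 * 8 = 800 Mb
Throughput = 800 / 2 Mbps
Throughput = 400 Mbps

400


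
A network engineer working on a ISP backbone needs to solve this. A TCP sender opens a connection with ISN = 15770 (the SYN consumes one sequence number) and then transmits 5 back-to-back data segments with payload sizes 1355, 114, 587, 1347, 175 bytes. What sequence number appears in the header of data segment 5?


The SYN occupies sequence number ISN = 15770, so the first data byte is ISN + 1 = 15771.
SEQ of data segment i = (ISN + 1) + sum of payload sizes of segments 1..i-1.
Segment 1: SEQ = 15771, payload = 1355 bytes
Segment 2: SEQ = 17126, payload = 114 bytes
Segment 3: SEQ = 17240, payload = 587 bytes
Segment 4: SEQ = 17827, payload = 1347 bytes
Segment 5: SEQ = 19174, payload = 175 bytes
SEQ of segment 5 = 15771 + 1355 + 114 + 587 + 1347 = 19174

19174


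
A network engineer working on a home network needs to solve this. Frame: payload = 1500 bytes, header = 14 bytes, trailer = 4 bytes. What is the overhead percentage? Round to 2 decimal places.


Given: payload = 1500 B, header = 14 B, trailer = 4 B
Overhead bytes = header + trailer = 14 + 4 = 18
Total frame = payload + overhead = 1500 + 18 = 1518
Overhead % = 18 / 1518 * 100 = 1.1858% -> 1.19% (2 dp)

1.19


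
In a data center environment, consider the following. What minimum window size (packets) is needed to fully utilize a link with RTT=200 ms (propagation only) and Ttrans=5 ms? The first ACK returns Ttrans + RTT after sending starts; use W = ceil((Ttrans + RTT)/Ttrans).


Given: Ttrans = 5 ms, RTT = 200 ms (= 2 * Tprop, Tprop = 100 ms)
Time until first ACK returns = Ttrans + RTT = 5 + 200 = 205 ms
Need W * Ttrans >= Ttrans + RTT  ->  W >= (Ttrans + RTT) / Ttrans
(Ttrans + RTT) / Ttrans = 205 / 5 = 41
W_min = ceil(41) = 41

41


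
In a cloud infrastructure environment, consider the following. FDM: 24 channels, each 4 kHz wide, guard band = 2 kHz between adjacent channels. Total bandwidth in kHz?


Given: 24 channels, 4 kHz each, guard = 2 kHz
Channel bandwidth = 24 * 4 = 96 kHz
Guard bands = 23 gaps * 2 kHz = 46 kHz
Total = 96 + 46 = 142 kHz

142


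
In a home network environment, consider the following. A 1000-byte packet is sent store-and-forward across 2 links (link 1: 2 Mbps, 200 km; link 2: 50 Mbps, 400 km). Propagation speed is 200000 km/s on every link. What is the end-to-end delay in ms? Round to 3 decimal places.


Packet = 1000 bytes = 8000 bits. Store-and-forward: sum (t_trans + t_prop) per link.
Link 1: t_trans = 8000/(2*10^6) s = 4.0000 ms; t_prop = 200/200000 s = 1.0000 ms; subtotal = 5.0000 ms
Link 2: t_trans = 8000/(50*10^6) s = 0.1600 ms; t_prop = 400/200000 s = 2.0000 ms; subtotal = 2.1600 ms
End-to-end = 5.0000 + 2.1600 = 7.1600 ms -> 7.160 ms (3 dp)

7.160


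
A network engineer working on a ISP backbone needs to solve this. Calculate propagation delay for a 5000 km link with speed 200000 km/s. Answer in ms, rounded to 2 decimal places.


Given: distance = 5000 km, speed = 200000 km/s
Delay = distance / speed = 5000 / 200000 seconds
Delay in ms = 5000 * 1000 / 200000
Delay = 25.0000 ms
Rounded to 2 dp = 25.00 ms

25.00


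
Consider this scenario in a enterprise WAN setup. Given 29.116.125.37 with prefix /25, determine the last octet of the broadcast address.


Given: IP = 29.116.125.37, prefix = /25
Host bits = 32 - 25 = 7
Network last octet = 37 AND mask = 0
Host part size = 2^7 - 1 = 127
Broadcast last octet = 0 OR 127 = 127

127


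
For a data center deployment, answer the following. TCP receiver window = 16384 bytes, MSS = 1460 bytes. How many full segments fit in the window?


Given: RWND = 16384 bytes, MSS = 1460 bytes
Full segments = floor(RWND / MSS)
Full segments = floor(16384 / 1460)
Full segments = floor(11.2219) = 11

11


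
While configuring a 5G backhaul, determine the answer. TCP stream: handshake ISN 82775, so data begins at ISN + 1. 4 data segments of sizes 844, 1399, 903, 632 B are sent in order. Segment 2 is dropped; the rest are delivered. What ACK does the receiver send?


SYN uses sequence number 82775; first data byte = ISN + 1 = 82776.
Segment 1: SEQ = 82776, len = 844 B, covers [82776, 83619]
Segment 2: SEQ = 83620, len = 1399 B, covers [83620, 85018] [LOST]
Segment 3: SEQ = 85019, len = 903 B, covers [85019, 85921]
Segment 4: SEQ = 85922, len = 632 B, covers [85922, 86553]
In-order data received: bytes [82776, 83619] (segments 1..1).
Segment 2 missing -> gap begins at byte 83620; later segments buffered out of order.
Cumulative ACK = next expected in-order byte = 82776 + 844 = 83620

83620


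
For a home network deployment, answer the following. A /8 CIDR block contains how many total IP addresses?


Given: CIDR prefix /8
Host bits = 32 - 8 = 24
Total addresses = 2^24 = 16777216

16777216


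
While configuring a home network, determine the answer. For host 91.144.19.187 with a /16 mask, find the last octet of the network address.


Given: IP = 91.144.19.187, prefix = /16
Subnet mask = 255.255.0.0
Last octet of IP: 187
Last octet of mask: 0
Network last octet = 187 AND 0 = 0

0


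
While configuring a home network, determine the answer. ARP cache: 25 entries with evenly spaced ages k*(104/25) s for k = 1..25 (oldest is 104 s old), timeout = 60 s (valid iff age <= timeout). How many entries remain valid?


Ages are k * 104/25 s for k = 1..25 (spacing = 4.1600 s).
Entry k is valid iff k * 104/25 <= 60 iff k <= 25 * 60 / 104 = 14.4231
n_valid = floor(14.4231) = 14
(n_stale = 25 - 14 = 11)

14


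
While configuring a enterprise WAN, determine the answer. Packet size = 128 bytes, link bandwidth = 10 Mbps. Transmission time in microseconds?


Given: packet = 128 bytes, bandwidth = 10 Mbps
Packet in bits = 128 * 8 = 1024 bits
Bandwidth = 10 * 10^6 = 10000000 bps
Time = 1024 / 10000000 seconds
Time in us = 1024 * 10^6 / 10000000 = 102.4

102.4


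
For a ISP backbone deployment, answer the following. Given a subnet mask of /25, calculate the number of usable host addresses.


Given: subnet mask /25
Host bits = 32 - 25 = 7
Total addresses = 2^7 = 128
Usable hosts = 128 - 2 (network + broadcast) = 126

126


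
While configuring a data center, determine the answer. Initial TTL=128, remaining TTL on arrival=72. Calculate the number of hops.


Given: initial TTL = 128, received TTL = 72
Hops = initial TTL - received TTL
Hops = 128 - 72 = 56

56


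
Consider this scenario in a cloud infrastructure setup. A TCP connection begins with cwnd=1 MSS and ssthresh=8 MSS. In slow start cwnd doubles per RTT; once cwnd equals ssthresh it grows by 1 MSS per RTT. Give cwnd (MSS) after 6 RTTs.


RTT 0: cwnd = 1 MSS (initial)
RTT 1: cwnd = 2 MSS (slow start, doubled)
RTT 2: cwnd = 4 MSS (slow start, doubled)
RTT 3: cwnd = 8 MSS (slow start, doubled)
RTT 4: cwnd = 9 MSS (congestion avoidance, +1)
RTT 5: cwnd = 10 MSS (congestion avoidance, +1)
RTT 6: cwnd = 11 MSS (congestion avoidance, +1)

11


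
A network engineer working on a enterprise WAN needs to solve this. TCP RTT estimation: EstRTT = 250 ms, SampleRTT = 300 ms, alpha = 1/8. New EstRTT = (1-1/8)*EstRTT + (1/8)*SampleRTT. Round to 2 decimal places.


Given: EstRTT = 250 ms, SampleRTT = 300 ms, alpha = 1/8
New EstRTT = (1 - alpha) * EstRTT + alpha * SampleRTT
(7/8) * 250 = 218.75
(1/8) * 300 = 37.5
New EstRTT = 218.75 + 37.5 = 256.25 ms -> 256.25 ms (2 dp)

256.25


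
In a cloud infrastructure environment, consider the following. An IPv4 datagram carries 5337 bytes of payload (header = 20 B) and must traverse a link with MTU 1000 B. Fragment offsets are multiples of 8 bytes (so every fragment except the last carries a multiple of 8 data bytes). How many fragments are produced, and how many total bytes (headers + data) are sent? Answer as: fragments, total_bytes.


Max data per non-final fragment = floor((MTU - header)/8)*8 = floor((1000 - 20)/8)*8 = floor(980/8)*8 = 976 B
Final fragment needs no 8-byte alignment: it can carry up to MTU - header = 980 B
Non-final fragments needed = ceil((payload - 980) / 976) = ceil(4357/976) = ceil(4.4641) = 5
Number of fragments = 5 + 1 = 6
Fragment sizes (data): 5 * 976 B + 457 B (last, 457 <= 980 OK)
Total bytes sent = payload + n_frags * header = 5337 + 6*20 = 5337 + 120 = 5457 B

6, 5457


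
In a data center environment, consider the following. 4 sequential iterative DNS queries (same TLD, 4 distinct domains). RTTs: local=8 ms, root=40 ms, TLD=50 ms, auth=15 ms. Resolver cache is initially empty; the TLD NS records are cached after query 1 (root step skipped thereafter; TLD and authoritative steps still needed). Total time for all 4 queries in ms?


Lookup 1 (cold cache): local + root + TLD + auth = 8 + 40 + 50 + 15 = 113 ms
Lookups 2..4 (TLD NS cached -> skip root; new domain -> still ask TLD and auth): local + TLD + auth = 8 + 50 + 15 = 73 ms each
Remaining 3 lookups: 3 * 73 = 219 ms
Total = 113 + 219 = 332 ms

332


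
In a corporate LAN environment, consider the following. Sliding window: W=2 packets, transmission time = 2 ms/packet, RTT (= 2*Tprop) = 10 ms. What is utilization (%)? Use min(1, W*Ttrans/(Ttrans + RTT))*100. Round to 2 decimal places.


Given: W = 2, Ttrans = 2 ms, RTT = 10 ms (= 2 * Tprop, Tprop = 5 ms)
Cycle time = Ttrans + RTT = 2 + 10 = 12 ms (first packet sent until its ACK returns)
W * Ttrans = 2 * 2 = 4 ms of sending per cycle
W * Ttrans / (Ttrans + RTT) = 4 / 12 = 0.333333
U = min(1, 0.333333) = 0.333333
U% = 33.33%

33.33


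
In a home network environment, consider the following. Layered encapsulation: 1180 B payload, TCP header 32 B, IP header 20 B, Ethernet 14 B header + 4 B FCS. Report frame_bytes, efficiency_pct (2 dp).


TCP segment = 1180 + 32 = 1212 B
IP packet = 1212 + 20 = 1232 B
Ethernet frame = 1232 + 14 + 4 = 1250 B
Efficiency = app / frame = 1180 / 1250 = 0.944000 = 94.4000% -> 94.40% (2 dp)

1250, 94.40


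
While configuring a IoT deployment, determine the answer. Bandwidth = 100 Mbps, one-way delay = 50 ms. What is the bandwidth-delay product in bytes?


Given: bandwidth = 100 Mbps, delay = 50 ms
BDP in bits = 100 * 10^6 * 50 / 1000
BDP in bits = 5000000
BDP in bytes = 5000000 / 8 = 625000

625000


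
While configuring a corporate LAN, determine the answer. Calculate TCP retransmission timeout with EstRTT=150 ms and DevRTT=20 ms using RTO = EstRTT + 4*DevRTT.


Given: EstRTT = 150 ms, DevRTT = 20 ms
Timeout = EstRTT + 4 * DevRTT
4 * DevRTT = 4 * 20 = 80
Timeout = 150 + 80 = 230 ms

230


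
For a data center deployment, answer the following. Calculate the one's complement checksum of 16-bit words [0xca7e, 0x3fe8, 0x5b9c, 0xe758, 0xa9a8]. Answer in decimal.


Given words: [0xca7e, 0x3fe8, 0x5b9c, 0xe758, 0xa9a8]
Step 1: Sum all words
Raw sum = 51838 + 16360 + 23452 + 59224 + 43432 = 194306
Step 2: Fold carry: (63234 + 2) = 63236
One's complement = ~63236 & 0xFFFF = 2299

2299


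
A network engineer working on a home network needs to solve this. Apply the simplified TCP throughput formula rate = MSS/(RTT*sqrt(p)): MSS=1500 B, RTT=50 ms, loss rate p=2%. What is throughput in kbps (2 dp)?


Given: MSS = 1500 bytes, RTT = 50 ms, loss = 2%
RTT in seconds = 50 / 1000 = 0.05
Loss rate = 2% = 0.02
sqrt(loss) = sqrt(0.02) = 0.141421356237
Throughput (bytes/s) = 1500 / (0.05 * 0.141421356237) = 212132.0344
Throughput (kbps) = 212132.0344 * 8 / 1000 = 1697.056275 -> 1697.06 kbps (2 dp)

1697.06


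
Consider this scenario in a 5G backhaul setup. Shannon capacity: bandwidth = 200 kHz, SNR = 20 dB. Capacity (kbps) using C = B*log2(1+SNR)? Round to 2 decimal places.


Given: B = 200 kHz, SNR = 20 dB
SNR linear = 10^(20/10) = 100
1 + SNR = 101
log2(101) = 6.6582114828
C = 200 * 1000 * 6.6582114828 = 1331642.2966 bps
C = 1331.642297 kbps -> 1331.64 kbps (2 dp)

1331.64


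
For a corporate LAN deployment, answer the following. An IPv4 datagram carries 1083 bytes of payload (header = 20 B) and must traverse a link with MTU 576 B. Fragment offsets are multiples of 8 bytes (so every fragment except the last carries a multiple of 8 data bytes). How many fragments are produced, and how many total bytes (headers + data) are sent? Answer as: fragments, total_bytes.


Max data per non-final fragment = floor((MTU - header)/8)*8 = floor((576 - 20)/8)*8 = floor(556/8)*8 = 552 B
Final fragment needs no 8-byte alignment: it can carry up to MTU - header = 556 B
Non-final fragments needed = ceil((payload - 556) / 552) = ceil(527/552) = ceil(0.9547) = 1
Number of fragments = 1 + 1 = 2
Fragment sizes (data): 1 * 552 B + 531 B (last, 531 <= 556 OK)
Total bytes sent = payload + n_frags * header = 1083 + 2*20 = 1083 + 40 = 1123 B

2, 1123


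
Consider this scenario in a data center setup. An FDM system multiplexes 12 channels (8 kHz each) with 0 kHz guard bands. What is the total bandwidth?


Given: 12 channels, 8 kHz each, guard = 0 kHz
Channel bandwidth = 12 * 8 = 96 kHz
Guard bands = 11 gaps * 0 kHz = 0 kHz
Total = 96 + 0 = 96 kHz

96


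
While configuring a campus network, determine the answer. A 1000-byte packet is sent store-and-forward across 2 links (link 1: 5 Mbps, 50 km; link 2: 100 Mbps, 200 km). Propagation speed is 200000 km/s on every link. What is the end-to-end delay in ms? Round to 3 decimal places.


Packet = 1000 bytes = 8000 bits. Store-and-forward: sum (t_trans + t_prop) per link.
Link 1: t_trans = 8000/(5*10^6) s = 1.6000 ms; t_prop = 50/200000 s = 0.2500 ms; subtotal = 1.8500 ms
Link 2: t_trans = 8000/(100*10^6) s = 0.0800 ms; t_prop = 200/200000 s = 1.0000 ms; subtotal = 1.0800 ms
End-to-end = 1.8500 + 1.0800 = 2.9300 ms -> 2.930 ms (3 dp)

2.930


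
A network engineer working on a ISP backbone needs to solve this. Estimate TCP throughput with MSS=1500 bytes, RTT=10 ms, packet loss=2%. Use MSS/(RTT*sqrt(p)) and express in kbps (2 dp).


Given: MSS = 1500 bytes, RTT = 10 ms, loss = 2%
RTT in seconds = 10 / 1000 = 0.01
Loss rate = 2% = 0.02
sqrt(loss) = sqrt(0.02) = 0.141421356237
Throughput (bytes/s) = 1500 / (0.01 * 0.141421356237) = 1060660.1718
Throughput (kbps) = 1060660.1718 * 8 / 1000 = 8485.281374 -> 8485.28 kbps (2 dp)

8485.28


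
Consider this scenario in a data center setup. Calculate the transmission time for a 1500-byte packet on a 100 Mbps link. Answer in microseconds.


Given: packet = 1500 bytes, bandwidth = 100 Mbps
Packet in bits = 1500 * 8 = 12000 bits
Bandwidth = 100 * 10^6 = 100000000 bps
Time = 12000 / 100000000 seconds
Time in us = 12000 * 10^6 / 100000000 = 120

120


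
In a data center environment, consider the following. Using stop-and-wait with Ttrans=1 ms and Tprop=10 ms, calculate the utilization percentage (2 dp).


Given: Ttrans = 1 ms, Tprop = 10 ms
RTT = 2 * Tprop = 2 * 10 = 20 ms
U = Ttrans / (Ttrans + RTT)
U = 1 / (1 + 20)
U = 1 / 21 = 0.047619
U% = 4.76%

4.76


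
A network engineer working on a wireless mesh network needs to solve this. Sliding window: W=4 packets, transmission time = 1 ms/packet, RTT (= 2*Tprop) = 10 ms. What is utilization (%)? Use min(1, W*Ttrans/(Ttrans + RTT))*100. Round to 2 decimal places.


Given: W = 4, Ttrans = 1 ms, RTT = 10 ms (= 2 * Tprop, Tprop = 5 ms)
Cycle time = Ttrans + RTT = 1 + 10 = 11 ms (first packet sent until its ACK returns)
W * Ttrans = 4 * 1 = 4 ms of sending per cycle
W * Ttrans / (Ttrans + RTT) = 4 / 11 = 0.363636
U = min(1, 0.363636) = 0.363636
U% = 36.36%

36.36
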